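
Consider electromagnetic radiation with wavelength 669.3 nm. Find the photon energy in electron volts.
1.8524 eV

Using E = hf = hc/λ:

E = hc/λ = (6.626×10⁻³⁴ J·s)(3×10⁸ m/s) / (669.3×10⁻⁹ m)
E = 1.8524 eV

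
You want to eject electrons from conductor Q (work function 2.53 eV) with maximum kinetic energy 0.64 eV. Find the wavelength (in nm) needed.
391.12 nm

From Einstein's equation: KE_max = hc/λ - φ

Rearranging for λ:
hc/λ = KE_max + φ
λ = hc/(KE_max + φ)

Required photon energy:
E_photon = KE_max + φ = 0.64 + 2.53 = 3.17 eV

Required wavelength:
λ = hc/E_photon = (6.626×10⁻³⁴)(3×10⁸) / (3.17 × 1.602×10⁻¹⁹)
λ = 391.12 nm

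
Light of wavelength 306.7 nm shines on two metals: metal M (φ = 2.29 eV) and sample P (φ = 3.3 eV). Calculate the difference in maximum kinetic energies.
1.0100 eV

Using KE_max = hc/λ - φ for each metal:

Photon energy: E = hc/λ = 4.0425 eV

For metal M (φ₁ = 2.29 eV):
KE₁ = E - φ₁ = 4.0425 - 2.29 = 1.7525 eV

For sample P (φ₂ = 3.3 eV):
KE₂ = E - φ₂ = 4.0425 - 3.3 = 0.7425 eV

Difference:
ΔKE = KE₁ - KE₂ = 1.7525 - 0.7425 = 1.0100 eV

Note: The difference equals the difference in work functions: 3.3 - 2.29 = 1.01 eV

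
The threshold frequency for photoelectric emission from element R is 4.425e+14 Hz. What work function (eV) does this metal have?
1.83 eV

At the threshold frequency, photon energy equals work function:
φ = hf₀

Calculating:
φ = (6.626×10⁻³⁴ J·s)(4.425e+14 Hz)
φ = 1.83 eV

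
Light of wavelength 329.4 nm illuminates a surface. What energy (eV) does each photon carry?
3.7639 eV

Using E = hf = hc/λ:

E = hc/λ = (6.626×10⁻³⁴ J·s)(3×10⁸ m/s) / (329.4×10⁻⁹ m)
E = 3.7639 eV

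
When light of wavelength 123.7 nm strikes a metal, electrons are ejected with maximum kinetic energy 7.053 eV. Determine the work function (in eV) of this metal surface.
2.97 eV

From Einstein's photoelectric equation: KE_max = hf - φ = hc/λ - φ

Rearranging for φ:
φ = hc/λ - KE_max

Calculate photon energy:
E_photon = hc/λ = 10.0230 eV

Therefore:
φ = 10.0230 - 7.053 = 2.97 eV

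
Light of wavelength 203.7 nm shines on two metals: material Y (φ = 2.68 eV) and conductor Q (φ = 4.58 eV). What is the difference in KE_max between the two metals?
1.9000 eV

Using KE_max = hc/λ - φ for each metal:

Photon energy: E = hc/λ = 6.0866 eV

For material Y (φ₁ = 2.68 eV):
KE₁ = E - φ₁ = 6.0866 - 2.68 = 3.4066 eV

For conductor Q (φ₂ = 4.58 eV):
KE₂ = E - φ₂ = 6.0866 - 4.58 = 1.5066 eV

Difference:
ΔKE = KE₁ - KE₂ = 3.4066 - 1.5066 = 1.9000 eV

Note: The difference equals the difference in work functions: 4.58 - 2.68 = 1.90 eV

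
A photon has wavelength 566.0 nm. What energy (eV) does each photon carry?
2.1905 eV

Using E = hf = hc/λ:

E = hc/λ = (6.626×10⁻³⁴ J·s)(3×10⁸ m/s) / (566.0×10⁻⁹ m)
E = 2.1905 eV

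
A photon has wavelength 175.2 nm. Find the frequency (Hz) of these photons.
1.7111e+15 Hz

Using the wave equation: c = fλ

Solving for frequency:
f = c/λ = (3×10⁸ m/s) / (175.2×10⁻⁹ m)
f = 1.7111e+15 Hz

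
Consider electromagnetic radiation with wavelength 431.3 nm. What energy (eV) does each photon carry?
2.8747 eV

Using E = hf = hc/λ:

E = hc/λ = (6.626×10⁻³⁴ J·s)(3×10⁸ m/s) / (431.3×10⁻⁹ m)
E = 2.8747 eV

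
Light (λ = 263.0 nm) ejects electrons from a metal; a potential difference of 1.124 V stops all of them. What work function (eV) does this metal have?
3.59 eV

The stopping potential gives the maximum kinetic energy: KE_max = eV_s = 1.124 eV

From Einstein's photoelectric equation: KE_max = hc/λ - φ
Rearranging: φ = hc/λ - KE_max

Calculate photon energy:
E_photon = hc/λ = (6.626×10⁻³⁴ J·s)(3×10⁸ m/s) / (263.0×10⁻⁹ m) = 4.7142 eV

Therefore:
φ = 4.7142 - 1.124 = 3.59 eV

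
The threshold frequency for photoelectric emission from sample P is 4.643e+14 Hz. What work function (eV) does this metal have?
1.92 eV

At the threshold frequency, photon energy equals work function:
φ = hf₀

Calculating:
φ = (6.626×10⁻³⁴ J·s)(4.643e+14 Hz)
φ = 1.92 eV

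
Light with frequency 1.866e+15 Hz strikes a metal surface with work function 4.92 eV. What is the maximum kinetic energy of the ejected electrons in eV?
2.7972 eV

Using Einstein's photoelectric equation: KE_max = hf - φ

First, calculate the photon energy:
E_photon = hf = (6.626×10⁻³⁴ J·s)(1.866e+15 Hz)
E_photon = 7.7172 eV

Then, the maximum kinetic energy:
KE_max = E_photon - φ = 7.7172 eV - 4.92 eV = 2.7972 eV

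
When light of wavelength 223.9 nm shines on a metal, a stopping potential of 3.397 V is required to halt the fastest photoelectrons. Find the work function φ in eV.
2.14 eV

The stopping potential gives the maximum kinetic energy: KE_max = eV_s = 3.397 eV

From Einstein's photoelectric equation: KE_max = hc/λ - φ
Rearranging: φ = hc/λ - KE_max

Calculate photon energy:
E_photon = hc/λ = (6.626×10⁻³⁴ J·s)(3×10⁸ m/s) / (223.9×10⁻⁹ m) = 5.5375 eV

Therefore:
φ = 5.5375 - 3.397 = 2.14 eV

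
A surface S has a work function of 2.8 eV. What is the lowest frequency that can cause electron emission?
6.7704e+14 Hz

The threshold frequency is when the photon energy equals the work function:
hf₀ = φ

Solving for f₀:
f₀ = φ/h = (2.8 eV × 1.602×10⁻¹⁹ J/eV) / (6.626×10⁻³⁴ J·s)
f₀ = 6.7704e+14 Hz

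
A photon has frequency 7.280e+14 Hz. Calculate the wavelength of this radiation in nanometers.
411.80 nm

Using the wave equation: c = fλ

Solving for wavelength:
λ = c/f = (3×10⁸ m/s) / (7.280e+14 Hz)
λ = 411.80 nm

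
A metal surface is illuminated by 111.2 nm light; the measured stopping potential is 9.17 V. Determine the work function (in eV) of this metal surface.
1.98 eV

The stopping potential gives the maximum kinetic energy: KE_max = eV_s = 9.17 eV

From Einstein's photoelectric equation: KE_max = hc/λ - φ
Rearranging: φ = hc/λ - KE_max

Calculate photon energy:
E_photon = hc/λ = (6.626×10⁻³⁴ J·s)(3×10⁸ m/s) / (111.2×10⁻⁹ m) = 11.1497 eV

Therefore:
φ = 11.1497 - 9.17 = 1.98 eV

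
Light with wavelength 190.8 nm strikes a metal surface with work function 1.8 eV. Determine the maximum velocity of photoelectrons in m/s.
1.2855e+06 m/s

First, find the maximum kinetic energy:
E_photon = hc/λ = 6.4981 eV
KE_max = E_photon - φ = 6.4981 - 1.8 = 4.6981 eV

Convert to Joules: KE_max = 4.6981 × 1.602×10⁻¹⁹ J = 7.5272e-19 J

Then use KE = ½mv² to find velocity:
v = √(2·KE/m) = √(2 × 7.5272e-19 J / 9.109e-31 kg)
v = 1.2855e+06 m/s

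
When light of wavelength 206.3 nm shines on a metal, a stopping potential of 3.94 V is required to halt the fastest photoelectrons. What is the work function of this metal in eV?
2.07 eV

The stopping potential gives the maximum kinetic energy: KE_max = eV_s = 3.94 eV

From Einstein's photoelectric equation: KE_max = hc/λ - φ
Rearranging: φ = hc/λ - KE_max

Calculate photon energy:
E_photon = hc/λ = (6.626×10⁻³⁴ J·s)(3×10⁸ m/s) / (206.3×10⁻⁹ m) = 6.0099 eV

Therefore:
φ = 6.0099 - 3.94 = 2.07 eV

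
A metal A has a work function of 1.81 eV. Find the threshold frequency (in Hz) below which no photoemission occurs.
4.3766e+14 Hz

The threshold frequency is when the photon energy equals the work function:
hf₀ = φ

Solving for f₀:
f₀ = φ/h = (1.81 eV × 1.602×10⁻¹⁹ J/eV) / (6.626×10⁻³⁴ J·s)
f₀ = 4.3766e+14 Hz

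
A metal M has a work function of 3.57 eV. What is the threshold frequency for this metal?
8.6322e+14 Hz

The threshold frequency is when the photon energy equals the work function:
hf₀ = φ

Solving for f₀:
f₀ = φ/h = (3.57 eV × 1.602×10⁻¹⁹ J/eV) / (6.626×10⁻³⁴ J·s)
f₀ = 8.6322e+14 Hz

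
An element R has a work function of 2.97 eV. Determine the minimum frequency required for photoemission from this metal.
7.1814e+14 Hz

The threshold frequency is when the photon energy equals the work function:
hf₀ = φ

Solving for f₀:
f₀ = φ/h = (2.97 eV × 1.602×10⁻¹⁹ J/eV) / (6.626×10⁻³⁴ J·s)
f₀ = 7.1814e+14 Hz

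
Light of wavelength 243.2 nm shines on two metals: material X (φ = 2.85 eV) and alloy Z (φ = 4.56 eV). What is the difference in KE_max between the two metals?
1.7100 eV

Using KE_max = hc/λ - φ for each metal:

Photon energy: E = hc/λ = 5.0980 eV

For material X (φ₁ = 2.85 eV):
KE₁ = E - φ₁ = 5.0980 - 2.85 = 2.2480 eV

For alloy Z (φ₂ = 4.56 eV):
KE₂ = E - φ₂ = 5.0980 - 4.56 = 0.5380 eV

Difference:
ΔKE = KE₁ - KE₂ = 2.2480 - 0.5380 = 1.7100 eV

Note: The difference equals the difference in work functions: 4.56 - 2.85 = 1.71 eV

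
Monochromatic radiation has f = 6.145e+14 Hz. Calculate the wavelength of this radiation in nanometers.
487.86 nm

Using the wave equation: c = fλ

Solving for wavelength:
λ = c/f = (3×10⁸ m/s) / (6.145e+14 Hz)
λ = 487.86 nm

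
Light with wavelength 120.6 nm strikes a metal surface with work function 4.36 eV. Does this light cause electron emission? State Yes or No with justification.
Yes

For photoemission, the photon energy must exceed the work function.

Photon energy: E = hc/λ = 10.2806 eV
Work function: φ = 4.36 eV

Since E_photon (10.2806 eV) > φ (4.36 eV), photoemission WILL occur.
The threshold wavelength is λ₀ = hc/φ = 284.4 nm.
Since 120.6 nm < 284.4 nm, the light has sufficient energy.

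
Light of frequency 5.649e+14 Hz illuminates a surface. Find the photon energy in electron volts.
2.3362 eV

Using E = hf:

E = hf = (6.626×10⁻³⁴ J·s)(5.649e+14 Hz)
E = 2.3362 eV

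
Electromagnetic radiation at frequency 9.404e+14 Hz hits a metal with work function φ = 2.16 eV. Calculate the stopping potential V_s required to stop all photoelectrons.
1.7292 V

The stopping potential V_s satisfies: eV_s = KE_max

First, find KE_max using Einstein's equation:
E_photon = hf = (6.626×10⁻³⁴ J·s)(9.404e+14 Hz) = 3.8892 eV
KE_max = E_photon - φ = 3.8892 - 2.16 = 1.7292 eV

Since eV_s = KE_max:
V_s = KE_max/e = 1.7292 V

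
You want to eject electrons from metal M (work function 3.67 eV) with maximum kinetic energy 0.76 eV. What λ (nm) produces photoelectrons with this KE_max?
279.87 nm

From Einstein's equation: KE_max = hc/λ - φ

Rearranging for λ:
hc/λ = KE_max + φ
λ = hc/(KE_max + φ)

Required photon energy:
E_photon = KE_max + φ = 0.76 + 3.67 = 4.43 eV

Required wavelength:
λ = hc/E_photon = (6.626×10⁻³⁴)(3×10⁸) / (4.43 × 1.602×10⁻¹⁹)
λ = 279.87 nm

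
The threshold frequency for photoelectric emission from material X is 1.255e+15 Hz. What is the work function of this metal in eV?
5.19 eV

At the threshold frequency, photon energy equals work function:
φ = hf₀

Calculating:
φ = (6.626×10⁻³⁴ J·s)(1.255e+15 Hz)
φ = 5.19 eV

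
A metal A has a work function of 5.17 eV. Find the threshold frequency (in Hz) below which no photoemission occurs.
1.2501e+15 Hz

The threshold frequency is when the photon energy equals the work function:
hf₀ = φ

Solving for f₀:
f₀ = φ/h = (5.17 eV × 1.602×10⁻¹⁹ J/eV) / (6.626×10⁻³⁴ J·s)
f₀ = 1.2501e+15 Hz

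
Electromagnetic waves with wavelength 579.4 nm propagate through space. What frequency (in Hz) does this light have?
5.1742e+14 Hz

Using the wave equation: c = fλ

Solving for frequency:
f = c/λ = (3×10⁸ m/s) / (579.4×10⁻⁹ m)
f = 5.1742e+14 Hz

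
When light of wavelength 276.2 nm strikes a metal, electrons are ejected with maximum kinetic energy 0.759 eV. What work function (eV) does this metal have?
3.73 eV

From Einstein's photoelectric equation: KE_max = hf - φ = hc/λ - φ

Rearranging for φ:
φ = hc/λ - KE_max

Calculate photon energy:
E_photon = hc/λ = 4.4889 eV

Therefore:
φ = 4.4889 - 0.759 = 3.73 eV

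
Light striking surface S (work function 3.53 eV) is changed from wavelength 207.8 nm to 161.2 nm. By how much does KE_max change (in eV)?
1.7248 eV

Using Einstein's equation: KE_max = hc/λ - φ

For λ₁ = 207.8 nm:
KE₁ = hc/λ₁ - φ = 5.9665 - 3.53 = 2.4365 eV

For λ₂ = 161.2 nm:
KE₂ = hc/λ₂ - φ = 7.6913 - 3.53 = 4.1613 eV

Change in KE:
ΔKE = KE₂ - KE₁ = 4.1613 - 2.4365 = 1.7248 eV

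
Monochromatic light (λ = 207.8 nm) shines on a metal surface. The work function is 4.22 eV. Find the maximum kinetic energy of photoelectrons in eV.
1.7465 eV

Using Einstein's photoelectric equation: KE_max = hf - φ = hc/λ - φ

First, calculate the photon energy:
E_photon = hc/λ = (6.626×10⁻³⁴ J·s)(3×10⁸ m/s) / (207.8×10⁻⁹ m)
E_photon = 5.9665 eV

Then, the maximum kinetic energy:
KE_max = E_photon - φ = 5.9665 eV - 4.22 eV = 1.7465 eV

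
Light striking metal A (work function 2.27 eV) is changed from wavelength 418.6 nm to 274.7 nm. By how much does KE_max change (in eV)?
1.5516 eV

Using Einstein's equation: KE_max = hc/λ - φ

For λ₁ = 418.6 nm:
KE₁ = hc/λ₁ - φ = 2.9619 - 2.27 = 0.6919 eV

For λ₂ = 274.7 nm:
KE₂ = hc/λ₂ - φ = 4.5134 - 2.27 = 2.2434 eV

Change in KE:
ΔKE = KE₂ - KE₁ = 2.2434 - 0.6919 = 1.5516 eV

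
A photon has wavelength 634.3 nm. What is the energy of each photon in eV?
1.9547 eV

Using E = hf = hc/λ:

E = hc/λ = (6.626×10⁻³⁴ J·s)(3×10⁸ m/s) / (634.3×10⁻⁹ m)
E = 1.9547 eV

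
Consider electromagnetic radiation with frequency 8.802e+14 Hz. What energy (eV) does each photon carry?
3.6402 eV

Using E = hf:

E = hf = (6.626×10⁻³⁴ J·s)(8.802e+14 Hz)
E = 3.6402 eV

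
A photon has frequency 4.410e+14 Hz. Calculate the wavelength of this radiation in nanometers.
679.80 nm

Using the wave equation: c = fλ

Solving for wavelength:
λ = c/f = (3×10⁸ m/s) / (4.410e+14 Hz)
λ = 679.80 nm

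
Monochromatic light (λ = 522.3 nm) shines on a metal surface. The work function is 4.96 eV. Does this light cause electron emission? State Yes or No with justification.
No

For photoemission, the photon energy must exceed the work function.

Photon energy: E = hc/λ = 2.3738 eV
Work function: φ = 4.96 eV

Since E_photon (2.3738 eV) < φ (4.96 eV), photoemission will NOT occur.
The threshold wavelength is λ₀ = hc/φ = 250.0 nm.
Since 522.3 nm > 250.0 nm, the photons lack sufficient energy.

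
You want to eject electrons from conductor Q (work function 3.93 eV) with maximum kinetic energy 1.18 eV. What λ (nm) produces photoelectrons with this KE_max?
242.63 nm

From Einstein's equation: KE_max = hc/λ - φ

Rearranging for λ:
hc/λ = KE_max + φ
λ = hc/(KE_max + φ)

Required photon energy:
E_photon = KE_max + φ = 1.18 + 3.93 = 5.11 eV

Required wavelength:
λ = hc/E_photon = (6.626×10⁻³⁴)(3×10⁸) / (5.11 × 1.602×10⁻¹⁹)
λ = 242.63 nm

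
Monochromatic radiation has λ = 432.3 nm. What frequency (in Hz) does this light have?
6.9348e+14 Hz

Using the wave equation: c = fλ

Solving for frequency:
f = c/λ = (3×10⁸ m/s) / (432.3×10⁻⁹ m)
f = 6.9348e+14 Hz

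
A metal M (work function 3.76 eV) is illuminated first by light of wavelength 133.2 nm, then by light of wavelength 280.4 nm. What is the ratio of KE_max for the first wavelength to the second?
8.3848

Using Einstein's equation: KE_max = hc/λ - φ

For λ₁ = 133.2 nm:
E₁ = hc/λ₁ = 9.3081 eV
KE₁ = E₁ - φ = 9.3081 - 3.76 = 5.5481 eV

For λ₂ = 280.4 nm:
E₂ = hc/λ₂ = 4.4217 eV
KE₂ = E₂ - φ = 4.4217 - 3.76 = 0.6617 eV

Ratio: KE₁/KE₂ = 5.5481/0.6617 = 8.3848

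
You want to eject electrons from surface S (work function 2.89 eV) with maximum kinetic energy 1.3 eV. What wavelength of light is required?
295.91 nm

From Einstein's equation: KE_max = hc/λ - φ

Rearranging for λ:
hc/λ = KE_max + φ
λ = hc/(KE_max + φ)

Required photon energy:
E_photon = KE_max + φ = 1.3 + 2.89 = 4.19 eV

Required wavelength:
λ = hc/E_photon = (6.626×10⁻³⁴)(3×10⁸) / (4.19 × 1.602×10⁻¹⁹)
λ = 295.91 nm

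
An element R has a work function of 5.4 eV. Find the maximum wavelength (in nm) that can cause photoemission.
229.60 nm

The threshold wavelength is when the photon energy equals the work function:
hc/λ₀ = φ

Solving for λ₀:
λ₀ = hc/φ = (6.626×10⁻³⁴ J·s)(3×10⁸ m/s) / (5.4 eV × 1.602×10⁻¹⁹ J/eV)
λ₀ = 229.60 nm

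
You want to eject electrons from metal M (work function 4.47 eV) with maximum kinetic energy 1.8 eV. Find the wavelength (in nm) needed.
197.74 nm

From Einstein's equation: KE_max = hc/λ - φ

Rearranging for λ:
hc/λ = KE_max + φ
λ = hc/(KE_max + φ)

Required photon energy:
E_photon = KE_max + φ = 1.8 + 4.47 = 6.27 eV

Required wavelength:
λ = hc/E_photon = (6.626×10⁻³⁴)(3×10⁸) / (6.27 × 1.602×10⁻¹⁹)
λ = 197.74 nm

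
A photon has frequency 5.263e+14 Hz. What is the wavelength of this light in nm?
569.62 nm

Using the wave equation: c = fλ

Solving for wavelength:
λ = c/f = (3×10⁸ m/s) / (5.263e+14 Hz)
λ = 569.62 nm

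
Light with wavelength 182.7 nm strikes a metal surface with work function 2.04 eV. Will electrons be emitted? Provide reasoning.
Yes

For photoemission, the photon energy must exceed the work function.

Photon energy: E = hc/λ = 6.7862 eV
Work function: φ = 2.04 eV

Since E_photon (6.7862 eV) > φ (2.04 eV), photoemission WILL occur.
The threshold wavelength is λ₀ = hc/φ = 607.8 nm.
Since 182.7 nm < 607.8 nm, the light has sufficient energy.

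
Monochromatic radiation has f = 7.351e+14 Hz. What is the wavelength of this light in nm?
407.83 nm

Using the wave equation: c = fλ

Solving for wavelength:
λ = c/f = (3×10⁸ m/s) / (7.351e+14 Hz)
λ = 407.83 nm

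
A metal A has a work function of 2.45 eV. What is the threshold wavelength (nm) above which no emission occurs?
506.06 nm

The threshold wavelength is when the photon energy equals the work function:
hc/λ₀ = φ

Solving for λ₀:
λ₀ = hc/φ = (6.626×10⁻³⁴ J·s)(3×10⁸ m/s) / (2.45 eV × 1.602×10⁻¹⁹ J/eV)
λ₀ = 506.06 nm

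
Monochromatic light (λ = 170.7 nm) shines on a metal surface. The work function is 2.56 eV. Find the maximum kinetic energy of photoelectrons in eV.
4.7033 eV

Using Einstein's photoelectric equation: KE_max = hf - φ = hc/λ - φ

First, calculate the photon energy:
E_photon = hc/λ = (6.626×10⁻³⁴ J·s)(3×10⁸ m/s) / (170.7×10⁻⁹ m)
E_photon = 7.2633 eV

Then, the maximum kinetic energy:
KE_max = E_photon - φ = 7.2633 eV - 2.56 eV = 4.7033 eV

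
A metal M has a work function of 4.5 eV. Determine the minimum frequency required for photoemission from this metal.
1.0881e+15 Hz

The threshold frequency is when the photon energy equals the work function:
hf₀ = φ

Solving for f₀:
f₀ = φ/h = (4.5 eV × 1.602×10⁻¹⁹ J/eV) / (6.626×10⁻³⁴ J·s)
f₀ = 1.0881e+15 Hz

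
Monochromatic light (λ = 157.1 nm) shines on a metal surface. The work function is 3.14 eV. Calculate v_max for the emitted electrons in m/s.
1.2929e+06 m/s

First, find the maximum kinetic energy:
E_photon = hc/λ = 7.8921 eV
KE_max = E_photon - φ = 7.8921 - 3.14 = 4.7521 eV

Convert to Joules: KE_max = 4.7521 × 1.602×10⁻¹⁹ J = 7.6136e-19 J

Then use KE = ½mv² to find velocity:
v = √(2·KE/m) = √(2 × 7.6136e-19 J / 9.109e-31 kg)
v = 1.2929e+06 m/s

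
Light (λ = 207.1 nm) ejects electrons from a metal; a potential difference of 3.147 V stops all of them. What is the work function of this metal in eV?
2.84 eV

The stopping potential gives the maximum kinetic energy: KE_max = eV_s = 3.147 eV

From Einstein's photoelectric equation: KE_max = hc/λ - φ
Rearranging: φ = hc/λ - KE_max

Calculate photon energy:
E_photon = hc/λ = (6.626×10⁻³⁴ J·s)(3×10⁸ m/s) / (207.1×10⁻⁹ m) = 5.9867 eV

Therefore:
φ = 5.9867 - 3.147 = 2.84 eV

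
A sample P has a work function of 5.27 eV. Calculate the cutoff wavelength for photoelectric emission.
235.26 nm

The threshold wavelength is when the photon energy equals the work function:
hc/λ₀ = φ

Solving for λ₀:
λ₀ = hc/φ = (6.626×10⁻³⁴ J·s)(3×10⁸ m/s) / (5.27 eV × 1.602×10⁻¹⁹ J/eV)
λ₀ = 235.26 nm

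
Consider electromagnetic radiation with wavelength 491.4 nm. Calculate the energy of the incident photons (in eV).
2.5231 eV

Using E = hf = hc/λ:

E = hc/λ = (6.626×10⁻³⁴ J·s)(3×10⁸ m/s) / (491.4×10⁻⁹ m)
E = 2.5231 eV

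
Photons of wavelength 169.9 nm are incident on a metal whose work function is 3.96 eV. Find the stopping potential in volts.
3.3375 V

The stopping potential V_s satisfies: eV_s = KE_max

First, find KE_max using Einstein's equation:
E_photon = hc/λ = 7.2975 eV
KE_max = E_photon - φ = 7.2975 - 3.96 = 3.3375 eV

Since eV_s = KE_max:
V_s = KE_max/e = 3.3375 V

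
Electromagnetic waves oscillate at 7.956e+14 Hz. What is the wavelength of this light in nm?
376.81 nm

Using the wave equation: c = fλ

Solving for wavelength:
λ = c/f = (3×10⁸ m/s) / (7.956e+14 Hz)
λ = 376.81 nm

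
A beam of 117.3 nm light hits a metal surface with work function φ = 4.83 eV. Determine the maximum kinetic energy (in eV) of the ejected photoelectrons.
5.7398 eV

Using Einstein's photoelectric equation: KE_max = hf - φ = hc/λ - φ

First, calculate the photon energy:
E_photon = hc/λ = (6.626×10⁻³⁴ J·s)(3×10⁸ m/s) / (117.3×10⁻⁹ m)
E_photon = 10.5698 eV

Then, the maximum kinetic energy:
KE_max = E_photon - φ = 10.5698 eV - 4.83 eV = 5.7398 eV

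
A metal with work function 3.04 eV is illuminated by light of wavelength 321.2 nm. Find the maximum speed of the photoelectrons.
5.3708e+05 m/s

First, find the maximum kinetic energy:
E_photon = hc/λ = 3.8600 eV
KE_max = E_photon - φ = 3.8600 - 3.04 = 0.8200 eV

Convert to Joules: KE_max = 0.8200 × 1.602×10⁻¹⁹ J = 1.3138e-19 J

Then use KE = ½mv² to find velocity:
v = √(2·KE/m) = √(2 × 1.3138e-19 J / 9.109e-31 kg)
v = 5.3708e+05 m/s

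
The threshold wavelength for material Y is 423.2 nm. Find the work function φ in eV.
2.93 eV

At the threshold wavelength, photon energy equals work function:
φ = hc/λ₀

Calculating:
φ = (6.626×10⁻³⁴ J·s)(3×10⁸ m/s) / (423.2×10⁻⁹ m)
φ = 2.93 eV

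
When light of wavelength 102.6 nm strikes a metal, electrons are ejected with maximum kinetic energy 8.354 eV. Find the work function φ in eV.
3.73 eV

From Einstein's photoelectric equation: KE_max = hf - φ = hc/λ - φ

Rearranging for φ:
φ = hc/λ - KE_max

Calculate photon energy:
E_photon = hc/λ = 12.0842 eV

Therefore:
φ = 12.0842 - 8.354 = 3.73 eV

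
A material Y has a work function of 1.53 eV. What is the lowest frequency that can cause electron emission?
3.6995e+14 Hz

The threshold frequency is when the photon energy equals the work function:
hf₀ = φ

Solving for f₀:
f₀ = φ/h = (1.53 eV × 1.602×10⁻¹⁹ J/eV) / (6.626×10⁻³⁴ J·s)
f₀ = 3.6995e+14 Hz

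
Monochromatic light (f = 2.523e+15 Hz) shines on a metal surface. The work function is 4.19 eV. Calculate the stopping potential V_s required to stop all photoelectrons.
6.2443 V

The stopping potential V_s satisfies: eV_s = KE_max

First, find KE_max using Einstein's equation:
E_photon = hf = (6.626×10⁻³⁴ J·s)(2.523e+15 Hz) = 10.4343 eV
KE_max = E_photon - φ = 10.4343 - 4.19 = 6.2443 eV

Since eV_s = KE_max:
V_s = KE_max/e = 6.2443 V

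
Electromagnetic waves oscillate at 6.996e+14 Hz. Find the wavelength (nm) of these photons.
428.52 nm

Using the wave equation: c = fλ

Solving for wavelength:
λ = c/f = (3×10⁸ m/s) / (6.996e+14 Hz)
λ = 428.52 nm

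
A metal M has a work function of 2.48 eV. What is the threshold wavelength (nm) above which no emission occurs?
499.94 nm

The threshold wavelength is when the photon energy equals the work function:
hc/λ₀ = φ

Solving for λ₀:
λ₀ = hc/φ = (6.626×10⁻³⁴ J·s)(3×10⁸ m/s) / (2.48 eV × 1.602×10⁻¹⁹ J/eV)
λ₀ = 499.94 nm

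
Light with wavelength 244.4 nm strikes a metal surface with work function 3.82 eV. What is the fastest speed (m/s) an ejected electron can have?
6.6390e+05 m/s

First, find the maximum kinetic energy:
E_photon = hc/λ = 5.0730 eV
KE_max = E_photon - φ = 5.0730 - 3.82 = 1.2530 eV

Convert to Joules: KE_max = 1.2530 × 1.602×10⁻¹⁹ J = 2.0075e-19 J

Then use KE = ½mv² to find velocity:
v = √(2·KE/m) = √(2 × 2.0075e-19 J / 9.109e-31 kg)
v = 6.6390e+05 m/s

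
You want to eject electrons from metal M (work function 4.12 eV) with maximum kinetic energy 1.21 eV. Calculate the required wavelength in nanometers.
232.62 nm

From Einstein's equation: KE_max = hc/λ - φ

Rearranging for λ:
hc/λ = KE_max + φ
λ = hc/(KE_max + φ)

Required photon energy:
E_photon = KE_max + φ = 1.21 + 4.12 = 5.33 eV

Required wavelength:
λ = hc/E_photon = (6.626×10⁻³⁴)(3×10⁸) / (5.33 × 1.602×10⁻¹⁹)
λ = 232.62 nm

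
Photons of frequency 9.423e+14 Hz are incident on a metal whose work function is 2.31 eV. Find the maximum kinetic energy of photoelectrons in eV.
1.5870 eV

Using Einstein's photoelectric equation: KE_max = hf - φ

First, calculate the photon energy:
E_photon = hf = (6.626×10⁻³⁴ J·s)(9.423e+14 Hz)
E_photon = 3.8970 eV

Then, the maximum kinetic energy:
KE_max = E_photon - φ = 3.8970 eV - 2.31 eV = 1.5870 eV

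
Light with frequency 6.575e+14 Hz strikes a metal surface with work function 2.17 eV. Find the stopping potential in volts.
0.5492 V

The stopping potential V_s satisfies: eV_s = KE_max

First, find KE_max using Einstein's equation:
E_photon = hf = (6.626×10⁻³⁴ J·s)(6.575e+14 Hz) = 2.7192 eV
KE_max = E_photon - φ = 2.7192 - 2.17 = 0.5492 eV

Since eV_s = KE_max:
V_s = KE_max/e = 0.5492 V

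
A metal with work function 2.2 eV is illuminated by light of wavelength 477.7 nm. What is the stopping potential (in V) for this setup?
0.3954 V

The stopping potential V_s satisfies: eV_s = KE_max

First, find KE_max using Einstein's equation:
E_photon = hc/λ = 2.5954 eV
KE_max = E_photon - φ = 2.5954 - 2.2 = 0.3954 eV

Since eV_s = KE_max:
V_s = KE_max/e = 0.3954 V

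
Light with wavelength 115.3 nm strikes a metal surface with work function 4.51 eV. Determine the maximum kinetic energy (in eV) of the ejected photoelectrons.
6.2432 eV

Using Einstein's photoelectric equation: KE_max = hf - φ = hc/λ - φ

First, calculate the photon energy:
E_photon = hc/λ = (6.626×10⁻³⁴ J·s)(3×10⁸ m/s) / (115.3×10⁻⁹ m)
E_photon = 10.7532 eV

Then, the maximum kinetic energy:
KE_max = E_photon - φ = 10.7532 eV - 4.51 eV = 6.2432 eV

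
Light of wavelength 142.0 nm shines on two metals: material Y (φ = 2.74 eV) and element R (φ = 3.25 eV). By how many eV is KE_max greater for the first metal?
0.5100 eV

Using KE_max = hc/λ - φ for each metal:

Photon energy: E = hc/λ = 8.7313 eV

For material Y (φ₁ = 2.74 eV):
KE₁ = E - φ₁ = 8.7313 - 2.74 = 5.9913 eV

For element R (φ₂ = 3.25 eV):
KE₂ = E - φ₂ = 8.7313 - 3.25 = 5.4813 eV

Difference:
ΔKE = KE₁ - KE₂ = 5.9913 - 5.4813 = 0.5100 eV

Note: The difference equals the difference in work functions: 3.25 - 2.74 = 0.51 eV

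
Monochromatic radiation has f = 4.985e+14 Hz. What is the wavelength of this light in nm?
601.39 nm

Using the wave equation: c = fλ

Solving for wavelength:
λ = c/f = (3×10⁸ m/s) / (4.985e+14 Hz)
λ = 601.39 nm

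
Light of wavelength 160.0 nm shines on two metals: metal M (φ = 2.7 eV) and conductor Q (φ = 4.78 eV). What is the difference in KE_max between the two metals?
2.0800 eV

Using KE_max = hc/λ - φ for each metal:

Photon energy: E = hc/λ = 7.7490 eV

For metal M (φ₁ = 2.7 eV):
KE₁ = E - φ₁ = 7.7490 - 2.7 = 5.0490 eV

For conductor Q (φ₂ = 4.78 eV):
KE₂ = E - φ₂ = 7.7490 - 4.78 = 2.9690 eV

Difference:
ΔKE = KE₁ - KE₂ = 5.0490 - 2.9690 = 2.0800 eV

Note: The difference equals the difference in work functions: 4.78 - 2.7 = 2.08 eV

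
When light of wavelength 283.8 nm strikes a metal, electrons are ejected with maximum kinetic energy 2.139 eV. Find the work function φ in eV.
2.23 eV

From Einstein's photoelectric equation: KE_max = hf - φ = hc/λ - φ

Rearranging for φ:
φ = hc/λ - KE_max

Calculate photon energy:
E_photon = hc/λ = 4.3687 eV

Therefore:
φ = 4.3687 - 2.139 = 2.23 eV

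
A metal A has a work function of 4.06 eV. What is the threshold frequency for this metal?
9.8170e+14 Hz

The threshold frequency is when the photon energy equals the work function:
hf₀ = φ

Solving for f₀:
f₀ = φ/h = (4.06 eV × 1.602×10⁻¹⁹ J/eV) / (6.626×10⁻³⁴ J·s)
f₀ = 9.8170e+14 Hz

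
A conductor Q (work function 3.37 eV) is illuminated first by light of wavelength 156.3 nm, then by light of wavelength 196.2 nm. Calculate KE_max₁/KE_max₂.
1.5470

Using Einstein's equation: KE_max = hc/λ - φ

For λ₁ = 156.3 nm:
E₁ = hc/λ₁ = 7.9325 eV
KE₁ = E₁ - φ = 7.9325 - 3.37 = 4.5625 eV

For λ₂ = 196.2 nm:
E₂ = hc/λ₂ = 6.3193 eV
KE₂ = E₂ - φ = 6.3193 - 3.37 = 2.9493 eV

Ratio: KE₁/KE₂ = 4.5625/2.9493 = 1.5470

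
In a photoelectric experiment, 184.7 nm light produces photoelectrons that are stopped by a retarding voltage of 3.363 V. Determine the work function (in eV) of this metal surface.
3.35 eV

The stopping potential gives the maximum kinetic energy: KE_max = eV_s = 3.363 eV

From Einstein's photoelectric equation: KE_max = hc/λ - φ
Rearranging: φ = hc/λ - KE_max

Calculate photon energy:
E_photon = hc/λ = (6.626×10⁻³⁴ J·s)(3×10⁸ m/s) / (184.7×10⁻⁹ m) = 6.7127 eV

Therefore:
φ = 6.7127 - 3.363 = 3.35 eV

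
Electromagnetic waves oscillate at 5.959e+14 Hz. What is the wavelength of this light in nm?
503.09 nm

Using the wave equation: c = fλ

Solving for wavelength:
λ = c/f = (3×10⁸ m/s) / (5.959e+14 Hz)
λ = 503.09 nm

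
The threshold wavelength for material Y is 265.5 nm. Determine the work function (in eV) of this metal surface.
4.67 eV

At the threshold wavelength, photon energy equals work function:
φ = hc/λ₀

Calculating:
φ = (6.626×10⁻³⁴ J·s)(3×10⁸ m/s) / (265.5×10⁻⁹ m)
φ = 4.67 eV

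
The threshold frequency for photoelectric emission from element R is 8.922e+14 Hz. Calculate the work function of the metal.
3.69 eV

At the threshold frequency, photon energy equals work function:
φ = hf₀

Calculating:
φ = (6.626×10⁻³⁴ J·s)(8.922e+14 Hz)
φ = 3.69 eV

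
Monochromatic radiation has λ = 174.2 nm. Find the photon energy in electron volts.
7.1173 eV

Using E = hf = hc/λ:

E = hc/λ = (6.626×10⁻³⁴ J·s)(3×10⁸ m/s) / (174.2×10⁻⁹ m)
E = 7.1173 eV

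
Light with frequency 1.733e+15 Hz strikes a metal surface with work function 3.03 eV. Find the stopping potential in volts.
4.1371 V

The stopping potential V_s satisfies: eV_s = KE_max

First, find KE_max using Einstein's equation:
E_photon = hf = (6.626×10⁻³⁴ J·s)(1.733e+15 Hz) = 7.1671 eV
KE_max = E_photon - φ = 7.1671 - 3.03 = 4.1371 eV

Since eV_s = KE_max:
V_s = KE_max/e = 4.1371 V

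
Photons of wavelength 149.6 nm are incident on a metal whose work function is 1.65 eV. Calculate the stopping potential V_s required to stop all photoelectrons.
6.6377 V

The stopping potential V_s satisfies: eV_s = KE_max

First, find KE_max using Einstein's equation:
E_photon = hc/λ = 8.2877 eV
KE_max = E_photon - φ = 8.2877 - 1.65 = 6.6377 eV

Since eV_s = KE_max:
V_s = KE_max/e = 6.6377 V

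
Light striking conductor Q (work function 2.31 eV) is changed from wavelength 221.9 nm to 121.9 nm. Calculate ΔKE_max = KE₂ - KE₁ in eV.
4.5836 eV

Using Einstein's equation: KE_max = hc/λ - φ

For λ₁ = 221.9 nm:
KE₁ = hc/λ₁ - φ = 5.5874 - 2.31 = 3.2774 eV

For λ₂ = 121.9 nm:
KE₂ = hc/λ₂ - φ = 10.1710 - 2.31 = 7.8610 eV

Change in KE:
ΔKE = KE₂ - KE₁ = 7.8610 - 3.2774 = 4.5836 eV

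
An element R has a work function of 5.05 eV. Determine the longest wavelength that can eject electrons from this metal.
245.51 nm

The threshold wavelength is when the photon energy equals the work function:
hc/λ₀ = φ

Solving for λ₀:
λ₀ = hc/φ = (6.626×10⁻³⁴ J·s)(3×10⁸ m/s) / (5.05 eV × 1.602×10⁻¹⁹ J/eV)
λ₀ = 245.51 nm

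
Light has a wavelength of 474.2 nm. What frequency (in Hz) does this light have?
6.3221e+14 Hz

Using the wave equation: c = fλ

Solving for frequency:
f = c/λ = (3×10⁸ m/s) / (474.2×10⁻⁹ m)
f = 6.3221e+14 Hz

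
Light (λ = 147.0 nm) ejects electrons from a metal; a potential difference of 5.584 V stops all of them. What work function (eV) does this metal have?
2.85 eV

The stopping potential gives the maximum kinetic energy: KE_max = eV_s = 5.584 eV

From Einstein's photoelectric equation: KE_max = hc/λ - φ
Rearranging: φ = hc/λ - KE_max

Calculate photon energy:
E_photon = hc/λ = (6.626×10⁻³⁴ J·s)(3×10⁸ m/s) / (147.0×10⁻⁹ m) = 8.4343 eV

Therefore:
φ = 8.4343 - 5.584 = 2.85 eV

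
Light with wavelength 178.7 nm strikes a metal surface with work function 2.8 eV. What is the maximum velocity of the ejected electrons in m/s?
1.2065e+06 m/s

First, find the maximum kinetic energy:
E_photon = hc/λ = 6.9381 eV
KE_max = E_photon - φ = 6.9381 - 2.8 = 4.1381 eV

Convert to Joules: KE_max = 4.1381 × 1.602×10⁻¹⁹ J = 6.6300e-19 J

Then use KE = ½mv² to find velocity:
v = √(2·KE/m) = √(2 × 6.6300e-19 J / 9.109e-31 kg)
v = 1.2065e+06 m/s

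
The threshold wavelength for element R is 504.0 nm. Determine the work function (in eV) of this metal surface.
2.46 eV

At the threshold wavelength, photon energy equals work function:
φ = hc/λ₀

Calculating:
φ = (6.626×10⁻³⁴ J·s)(3×10⁸ m/s) / (504.0×10⁻⁹ m)
φ = 2.46 eV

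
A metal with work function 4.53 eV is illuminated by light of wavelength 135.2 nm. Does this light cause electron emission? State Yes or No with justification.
Yes

For photoemission, the photon energy must exceed the work function.

Photon energy: E = hc/λ = 9.1704 eV
Work function: φ = 4.53 eV

Since E_photon (9.1704 eV) > φ (4.53 eV), photoemission WILL occur.
The threshold wavelength is λ₀ = hc/φ = 273.7 nm.
Since 135.2 nm < 273.7 nm, the light has sufficient energy.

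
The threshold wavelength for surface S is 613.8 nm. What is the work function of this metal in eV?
2.02 eV

At the threshold wavelength, photon energy equals work function:
φ = hc/λ₀

Calculating:
φ = (6.626×10⁻³⁴ J·s)(3×10⁸ m/s) / (613.8×10⁻⁹ m)
φ = 2.02 eV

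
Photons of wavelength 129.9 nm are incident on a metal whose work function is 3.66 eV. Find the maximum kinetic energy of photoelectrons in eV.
5.8846 eV

Using Einstein's photoelectric equation: KE_max = hf - φ = hc/λ - φ

First, calculate the photon energy:
E_photon = hc/λ = (6.626×10⁻³⁴ J·s)(3×10⁸ m/s) / (129.9×10⁻⁹ m)
E_photon = 9.5446 eV

Then, the maximum kinetic energy:
KE_max = E_photon - φ = 9.5446 eV - 3.66 eV = 5.8846 eV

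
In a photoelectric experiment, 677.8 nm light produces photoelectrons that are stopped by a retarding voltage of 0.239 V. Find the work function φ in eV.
1.59 eV

The stopping potential gives the maximum kinetic energy: KE_max = eV_s = 0.239 eV

From Einstein's photoelectric equation: KE_max = hc/λ - φ
Rearranging: φ = hc/λ - KE_max

Calculate photon energy:
E_photon = hc/λ = (6.626×10⁻³⁴ J·s)(3×10⁸ m/s) / (677.8×10⁻⁹ m) = 1.8292 eV

Therefore:
φ = 1.8292 - 0.239 = 1.59 eV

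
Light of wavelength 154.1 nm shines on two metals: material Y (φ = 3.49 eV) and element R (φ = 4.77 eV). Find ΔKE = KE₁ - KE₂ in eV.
1.2800 eV

Using KE_max = hc/λ - φ for each metal:

Photon energy: E = hc/λ = 8.0457 eV

For material Y (φ₁ = 3.49 eV):
KE₁ = E - φ₁ = 8.0457 - 3.49 = 4.5557 eV

For element R (φ₂ = 4.77 eV):
KE₂ = E - φ₂ = 8.0457 - 4.77 = 3.2757 eV

Difference:
ΔKE = KE₁ - KE₂ = 4.5557 - 3.2757 = 1.2800 eV

Note: The difference equals the difference in work functions: 4.77 - 3.49 = 1.28 eV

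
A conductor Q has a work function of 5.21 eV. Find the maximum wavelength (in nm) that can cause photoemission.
237.97 nm

The threshold wavelength is when the photon energy equals the work function:
hc/λ₀ = φ

Solving for λ₀:
λ₀ = hc/φ = (6.626×10⁻³⁴ J·s)(3×10⁸ m/s) / (5.21 eV × 1.602×10⁻¹⁹ J/eV)
λ₀ = 237.97 nm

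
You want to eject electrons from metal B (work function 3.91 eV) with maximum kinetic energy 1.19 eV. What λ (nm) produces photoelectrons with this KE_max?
243.11 nm

From Einstein's equation: KE_max = hc/λ - φ

Rearranging for λ:
hc/λ = KE_max + φ
λ = hc/(KE_max + φ)

Required photon energy:
E_photon = KE_max + φ = 1.19 + 3.91 = 5.10 eV

Required wavelength:
λ = hc/E_photon = (6.626×10⁻³⁴)(3×10⁸) / (5.10 × 1.602×10⁻¹⁹)
λ = 243.11 nm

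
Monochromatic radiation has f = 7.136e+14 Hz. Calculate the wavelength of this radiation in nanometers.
420.11 nm

Using the wave equation: c = fλ

Solving for wavelength:
λ = c/f = (3×10⁸ m/s) / (7.136e+14 Hz)
λ = 420.11 nm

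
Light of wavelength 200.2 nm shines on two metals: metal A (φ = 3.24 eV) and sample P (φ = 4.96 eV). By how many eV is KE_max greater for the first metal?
1.7200 eV

Using KE_max = hc/λ - φ for each metal:

Photon energy: E = hc/λ = 6.1930 eV

For metal A (φ₁ = 3.24 eV):
KE₁ = E - φ₁ = 6.1930 - 3.24 = 2.9530 eV

For sample P (φ₂ = 4.96 eV):
KE₂ = E - φ₂ = 6.1930 - 4.96 = 1.2330 eV

Difference:
ΔKE = KE₁ - KE₂ = 2.9530 - 1.2330 = 1.7200 eV

Note: The difference equals the difference in work functions: 4.96 - 3.24 = 1.72 eV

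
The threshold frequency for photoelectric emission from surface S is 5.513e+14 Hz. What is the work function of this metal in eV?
2.28 eV

At the threshold frequency, photon energy equals work function:
φ = hf₀

Calculating:
φ = (6.626×10⁻³⁴ J·s)(5.513e+14 Hz)
φ = 2.28 eV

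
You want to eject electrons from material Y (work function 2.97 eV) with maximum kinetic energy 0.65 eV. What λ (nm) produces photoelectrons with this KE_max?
342.50 nm

From Einstein's equation: KE_max = hc/λ - φ

Rearranging for λ:
hc/λ = KE_max + φ
λ = hc/(KE_max + φ)

Required photon energy:
E_photon = KE_max + φ = 0.65 + 2.97 = 3.62 eV

Required wavelength:
λ = hc/E_photon = (6.626×10⁻³⁴)(3×10⁸) / (3.62 × 1.602×10⁻¹⁹)
λ = 342.50 nm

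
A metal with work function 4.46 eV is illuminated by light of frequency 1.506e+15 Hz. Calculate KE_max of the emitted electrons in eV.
1.7683 eV

Using Einstein's photoelectric equation: KE_max = hf - φ

First, calculate the photon energy:
E_photon = hf = (6.626×10⁻³⁴ J·s)(1.506e+15 Hz)
E_photon = 6.2283 eV

Then, the maximum kinetic energy:
KE_max = E_photon - φ = 6.2283 eV - 4.46 eV = 1.7683 eV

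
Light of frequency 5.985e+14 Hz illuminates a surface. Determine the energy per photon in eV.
2.4752 eV

Using E = hf:

E = hf = (6.626×10⁻³⁴ J·s)(5.985e+14 Hz)
E = 2.4752 eV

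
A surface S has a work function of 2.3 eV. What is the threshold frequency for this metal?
5.5614e+14 Hz

The threshold frequency is when the photon energy equals the work function:
hf₀ = φ

Solving for f₀:
f₀ = φ/h = (2.3 eV × 1.602×10⁻¹⁹ J/eV) / (6.626×10⁻³⁴ J·s)
f₀ = 5.5614e+14 Hz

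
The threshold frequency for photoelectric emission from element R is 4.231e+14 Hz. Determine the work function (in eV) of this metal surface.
1.75 eV

At the threshold frequency, photon energy equals work function:
φ = hf₀

Calculating:
φ = (6.626×10⁻³⁴ J·s)(4.231e+14 Hz)
φ = 1.75 eV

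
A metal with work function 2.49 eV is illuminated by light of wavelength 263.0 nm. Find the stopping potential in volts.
2.2242 V

The stopping potential V_s satisfies: eV_s = KE_max

First, find KE_max using Einstein's equation:
E_photon = hc/λ = 4.7142 eV
KE_max = E_photon - φ = 4.7142 - 2.49 = 2.2242 eV

Since eV_s = KE_max:
V_s = KE_max/e = 2.2242 V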